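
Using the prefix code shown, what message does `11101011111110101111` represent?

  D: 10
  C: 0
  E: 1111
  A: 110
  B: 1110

BDEBDE

Read left to right; each codeword is recognised as soon as it completes (prefix code):
  1110→B | 10→D | 1111→E | 1110→B | 10→D | 1111→E
Decoded message: BDEBDE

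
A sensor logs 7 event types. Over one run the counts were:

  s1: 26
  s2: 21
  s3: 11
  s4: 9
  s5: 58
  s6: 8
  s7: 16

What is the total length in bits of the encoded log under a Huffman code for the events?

375

Greedily combine the two least-frequent nodes:
s6(8) + s4(9) → 17
s3(11) + s7(16) → 27
17 + s2(21) → 38
s1(26) + 27 → 53
38 + 53 → 91
s5(58) + 91 → 149
Each symbol's bit-cost is frequency × depth; summing gives 375 bits (equivalently 17 + 27 + 38 + 53 + 91 + 149).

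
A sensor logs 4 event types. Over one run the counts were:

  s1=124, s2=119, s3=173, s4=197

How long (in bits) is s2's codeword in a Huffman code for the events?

2

Repeatedly merge the two smallest:
merge s2(119) and s1(124): 243
merge s3(173) and s4(197): 370
merge 243 and 370: 613
s2's leaf is at depth 2, giving a 2-bit codeword.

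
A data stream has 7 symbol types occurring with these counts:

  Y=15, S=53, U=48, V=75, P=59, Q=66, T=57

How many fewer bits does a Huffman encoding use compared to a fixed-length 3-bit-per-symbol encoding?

78

Fixed-length: 3 bits × 373 symbols = 1119 bits.
Huffman merges:
Y(15) + U(48) → 63
S(53) + T(57) → 110
P(59) + 63 → 122
Q(66) + V(75) → 141
110 + 122 → 232
141 + 232 → 373
Huffman total = 63 + 110 + 122 + 141 + 232 + 373 = 1041 bits.
Saving = 1119 − 1041 = 78 bits.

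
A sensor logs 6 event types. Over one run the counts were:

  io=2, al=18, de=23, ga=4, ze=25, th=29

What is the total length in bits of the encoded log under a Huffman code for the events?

Greedily combine the two least-frequent nodes:
combine io(2), ga(4) → 6
combine 6, al(18) → 24
combine de(23), 24 → 47
combine ze(25), th(29) → 54
combine 47, 54 → 101
The encoded length is the sum of every internal node's weight: 6 + 24 + 47 + 54 + 101 = 232 bits.

232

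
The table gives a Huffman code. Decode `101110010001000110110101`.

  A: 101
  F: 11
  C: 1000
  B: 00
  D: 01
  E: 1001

AFBCCFDAD

Read left to right; each codeword is recognised as soon as it completes (prefix code):
  101→A | 11→F | 00→B | 1000→C | 1000→C | 11→F | 01→D | 101→A | 01→D
Decoded message: AFBCCFDAD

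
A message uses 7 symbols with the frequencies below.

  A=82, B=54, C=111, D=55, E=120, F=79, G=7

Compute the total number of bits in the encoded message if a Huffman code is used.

Build the Huffman tree bottom-up:
G(7) + B(54) → 61
D(55) + 61 → 116
F(79) + A(82) → 161
C(111) + 116 → 227
E(120) + 161 → 281
227 + 281 → 508
Total encoded bits = sum of merged weights = 61 + 116 + 161 + 227 + 281 + 508 = 1354.

1354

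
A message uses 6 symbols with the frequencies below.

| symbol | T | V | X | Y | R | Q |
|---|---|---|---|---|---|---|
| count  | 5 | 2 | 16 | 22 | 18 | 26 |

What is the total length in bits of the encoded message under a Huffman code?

Greedily combine the two least-frequent nodes:
combine V(2), T(5) → 7
combine 7, X(16) → 23
combine R(18), Y(22) → 40
combine 23, Q(26) → 49
combine 40, 49 → 89
Total encoded bits = sum of merged weights = 7 + 23 + 40 + 49 + 89 = 208.

208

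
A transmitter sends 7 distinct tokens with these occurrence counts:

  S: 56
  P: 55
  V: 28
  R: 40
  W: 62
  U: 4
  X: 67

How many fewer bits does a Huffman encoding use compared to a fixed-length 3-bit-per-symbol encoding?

Fixed-length: 3 bits × 312 symbols = 936 bits.
Huffman merges:
U(4) + V(28) → 32
32 + R(40) → 72
P(55) + S(56) → 111
W(62) + X(67) → 129
72 + 111 → 183
129 + 183 → 312
Huffman total = 32 + 72 + 111 + 129 + 183 + 312 = 839 bits.
Saving = 936 − 839 = 97 bits.

97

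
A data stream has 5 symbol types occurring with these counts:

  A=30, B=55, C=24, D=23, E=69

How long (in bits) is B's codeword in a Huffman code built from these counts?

Huffman merges, smallest pair first:
combine D(23), C(24) → 47
combine A(30), 47 → 77
combine B(55), E(69) → 124
combine 77, 124 → 201
B's leaf is at depth 2, giving a 2-bit codeword.

2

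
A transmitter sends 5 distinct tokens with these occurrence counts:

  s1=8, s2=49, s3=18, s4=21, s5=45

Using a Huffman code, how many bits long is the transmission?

306

Merge the two smallest weights repeatedly:
merge s1(8) and s3(18): 26
merge s4(21) and 26: 47
merge s5(45) and 47: 92
merge s2(49) and 92: 141
Each symbol's bit-cost is frequency × depth; summing gives 306 bits (equivalently 26 + 47 + 92 + 141).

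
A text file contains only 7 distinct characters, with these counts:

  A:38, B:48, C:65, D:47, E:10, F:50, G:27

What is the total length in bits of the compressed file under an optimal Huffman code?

Merge the two smallest weights repeatedly:
E(10) + G(27) → 37
37 + A(38) → 75
D(47) + B(48) → 95
F(50) + C(65) → 115
75 + 95 → 170
115 + 170 → 285
Total encoded bits = sum of merged weights = 37 + 75 + 95 + 115 + 170 + 285 = 777.

777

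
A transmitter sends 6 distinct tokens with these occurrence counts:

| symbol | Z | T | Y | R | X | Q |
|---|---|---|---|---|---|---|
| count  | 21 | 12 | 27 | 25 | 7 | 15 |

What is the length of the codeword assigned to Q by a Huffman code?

3

Build the tree from the bottom:
X(7) + T(12) → 19
Q(15) + 19 → 34
Z(21) + R(25) → 46
Y(27) + 34 → 61
46 + 61 → 107
The subtree containing Q is merged 3 times, so code length = 3.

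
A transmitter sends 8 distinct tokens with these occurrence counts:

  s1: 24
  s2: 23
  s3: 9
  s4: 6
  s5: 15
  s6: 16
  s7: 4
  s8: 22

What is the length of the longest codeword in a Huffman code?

5

Merge the two lowest-weight nodes at each step:
s7(4) + s4(6) → 10
s3(9) + 10 → 19
s5(15) + s6(16) → 31
19 + s8(22) → 41
s2(23) + s1(24) → 47
31 + 41 → 72
47 + 72 → 119
Maximum depth reached is 5.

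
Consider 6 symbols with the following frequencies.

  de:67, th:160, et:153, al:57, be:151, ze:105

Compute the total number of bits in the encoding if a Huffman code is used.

Merge the two smallest weights repeatedly:
merge al(57) and de(67): 124
merge ze(105) and 124: 229
merge be(151) and et(153): 304
merge th(160) and 229: 389
merge 304 and 389: 693
Each symbol's bit-cost is frequency × depth; summing gives 1739 bits (equivalently 124 + 229 + 304 + 389 + 693).

1739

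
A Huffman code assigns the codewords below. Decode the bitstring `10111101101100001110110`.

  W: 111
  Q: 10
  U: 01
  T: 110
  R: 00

Read left to right; each codeword is recognised as soon as it completes (prefix code):
  10→Q | 111→W | 10→Q | 110→T | 110→T | 00→R | 01→U | 110→T | 110→T
Decoded message: QWQTTRUTT

QWQTTRUTT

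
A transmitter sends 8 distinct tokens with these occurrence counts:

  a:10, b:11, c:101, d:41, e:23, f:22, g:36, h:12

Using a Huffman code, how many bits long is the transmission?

Greedily combine the two least-frequent nodes:
a(10) + b(11) → 21
h(12) + 21 → 33
f(22) + e(23) → 45
33 + g(36) → 69
d(41) + 45 → 86
69 + 86 → 155
c(101) + 155 → 256
Total encoded bits = sum of merged weights = 21 + 33 + 45 + 69 + 86 + 155 + 256 = 665.

665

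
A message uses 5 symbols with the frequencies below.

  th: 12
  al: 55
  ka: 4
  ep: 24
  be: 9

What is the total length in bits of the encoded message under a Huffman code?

191

Build the Huffman tree bottom-up:
combine ka(4), be(9) → 13
combine th(12), 13 → 25
combine ep(24), 25 → 49
combine 49, al(55) → 104
Total encoded bits = sum of merged weights = 13 + 25 + 49 + 104 = 191.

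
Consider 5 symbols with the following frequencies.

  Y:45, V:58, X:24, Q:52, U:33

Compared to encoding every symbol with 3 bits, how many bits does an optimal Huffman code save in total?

155

Fixed-length: 3 bits × 212 symbols = 636 bits.
Huffman merges:
merge X(24) and U(33): 57
merge Y(45) and Q(52): 97
merge 57 and V(58): 115
merge 97 and 115: 212
Huffman total = 57 + 97 + 115 + 212 = 481 bits.
Saving = 636 − 481 = 155 bits.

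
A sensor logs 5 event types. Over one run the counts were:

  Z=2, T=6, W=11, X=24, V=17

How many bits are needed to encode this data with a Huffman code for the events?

Greedily combine the two least-frequent nodes:
merge Z(2) and T(6): 8
merge 8 and W(11): 19
merge V(17) and 19: 36
merge X(24) and 36: 60
The encoded length is the sum of every internal node's weight: 8 + 19 + 36 + 60 = 123 bits.

123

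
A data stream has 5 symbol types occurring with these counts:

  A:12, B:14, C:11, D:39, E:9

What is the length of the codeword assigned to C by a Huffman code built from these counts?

Huffman merges, smallest pair first:
merge E(9) and C(11): 20
merge A(12) and B(14): 26
merge 20 and 26: 46
merge D(39) and 46: 85
C sits 3 levels below the root, so its codeword is 3 bits.

3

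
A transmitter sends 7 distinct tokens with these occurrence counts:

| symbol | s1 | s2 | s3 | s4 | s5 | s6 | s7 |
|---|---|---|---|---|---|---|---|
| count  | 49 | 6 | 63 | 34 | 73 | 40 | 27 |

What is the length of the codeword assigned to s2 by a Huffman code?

4

Huffman merges, smallest pair first:
merge s2(6) and s7(27): 33
merge 33 and s4(34): 67
merge s6(40) and s1(49): 89
merge s3(63) and 67: 130
merge s5(73) and 89: 162
merge 130 and 162: 292
s2 sits 4 levels below the root, so its codeword is 4 bits.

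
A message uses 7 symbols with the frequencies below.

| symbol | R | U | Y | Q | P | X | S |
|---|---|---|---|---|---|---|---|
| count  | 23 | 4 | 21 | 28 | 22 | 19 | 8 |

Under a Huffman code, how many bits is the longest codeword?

4

Merge the two lowest-weight nodes at each step:
U(4) + S(8) → 12
12 + X(19) → 31
Y(21) + P(22) → 43
R(23) + Q(28) → 51
31 + 43 → 74
51 + 74 → 125
The rarest symbols sit at the bottom; the longest codeword is 4 bits.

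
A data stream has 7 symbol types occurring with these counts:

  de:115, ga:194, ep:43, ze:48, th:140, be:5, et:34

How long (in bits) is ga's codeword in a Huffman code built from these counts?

Repeatedly merge the two smallest:
combine be(5), et(34) → 39
combine 39, ep(43) → 82
combine ze(48), 82 → 130
combine de(115), 130 → 245
combine th(140), ga(194) → 334
combine 245, 334 → 579
ga sits 2 levels below the root, so its codeword is 2 bits.

2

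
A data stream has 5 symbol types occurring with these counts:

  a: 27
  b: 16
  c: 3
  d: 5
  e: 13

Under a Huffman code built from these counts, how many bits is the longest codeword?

Merge the two lowest-weight nodes at each step:
merge c(3) and d(5): 8
merge 8 and e(13): 21
merge b(16) and 21: 37
merge a(27) and 37: 64
The first pair merged (c, d) ends up deepest, at depth 4.

4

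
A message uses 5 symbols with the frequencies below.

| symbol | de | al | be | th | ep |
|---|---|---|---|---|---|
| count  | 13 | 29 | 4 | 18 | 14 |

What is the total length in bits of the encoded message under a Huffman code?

Merge the two smallest weights repeatedly:
combine be(4), de(13) → 17
combine ep(14), 17 → 31
combine th(18), al(29) → 47
combine 31, 47 → 78
Each symbol's bit-cost is frequency × depth; summing gives 173 bits (equivalently 17 + 31 + 47 + 78).

173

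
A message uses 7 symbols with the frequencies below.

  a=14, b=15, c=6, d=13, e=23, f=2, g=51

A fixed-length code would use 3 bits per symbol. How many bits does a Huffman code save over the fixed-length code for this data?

73

Fixed-length: 3 bits × 124 symbols = 372 bits.
Huffman merges:
f(2) + c(6) → 8
8 + d(13) → 21
a(14) + b(15) → 29
21 + e(23) → 44
29 + 44 → 73
g(51) + 73 → 124
Huffman total = 8 + 21 + 29 + 44 + 73 + 124 = 299 bits.
Saving = 372 − 299 = 73 bits.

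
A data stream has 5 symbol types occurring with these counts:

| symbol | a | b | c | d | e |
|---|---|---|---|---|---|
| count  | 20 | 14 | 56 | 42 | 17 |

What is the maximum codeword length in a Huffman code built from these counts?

Merge the two lowest-weight nodes at each step:
b(14) + e(17) → 31
a(20) + 31 → 51
d(42) + 51 → 93
c(56) + 93 → 149
The first pair merged (b, e) ends up deepest, at depth 4.

4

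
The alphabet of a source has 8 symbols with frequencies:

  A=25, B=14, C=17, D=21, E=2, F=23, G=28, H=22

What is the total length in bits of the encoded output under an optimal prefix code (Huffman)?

Merge the two smallest weights repeatedly:
combine E(2), B(14) → 16
combine 16, C(17) → 33
combine D(21), H(22) → 43
combine F(23), A(25) → 48
combine G(28), 33 → 61
combine 43, 48 → 91
combine 61, 91 → 152
Each symbol's bit-cost is frequency × depth; summing gives 444 bits (equivalently 16 + 33 + 43 + 48 + 61 + 91 + 152).

444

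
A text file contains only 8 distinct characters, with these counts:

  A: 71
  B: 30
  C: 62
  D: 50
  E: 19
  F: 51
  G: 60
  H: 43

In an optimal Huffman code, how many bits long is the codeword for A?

2

Repeatedly merge the two smallest:
E(19) + B(30) → 49
H(43) + 49 → 92
D(50) + F(51) → 101
G(60) + C(62) → 122
A(71) + 92 → 163
101 + 122 → 223
163 + 223 → 386
A sits 2 levels below the root, so its codeword is 2 bits.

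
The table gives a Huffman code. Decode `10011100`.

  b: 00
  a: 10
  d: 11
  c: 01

Read left to right; each codeword is recognised as soon as it completes (prefix code):
  10→a | 01→c | 11→d | 00→b
Decoded message: acdb

acdb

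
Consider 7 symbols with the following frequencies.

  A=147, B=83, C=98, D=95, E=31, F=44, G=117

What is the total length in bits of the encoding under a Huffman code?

1656

Greedily combine the two least-frequent nodes:
E(31) + F(44) → 75
75 + B(83) → 158
D(95) + C(98) → 193
G(117) + A(147) → 264
158 + 193 → 351
264 + 351 → 615
Total encoded bits = sum of merged weights = 75 + 158 + 193 + 264 + 351 + 615 = 1656.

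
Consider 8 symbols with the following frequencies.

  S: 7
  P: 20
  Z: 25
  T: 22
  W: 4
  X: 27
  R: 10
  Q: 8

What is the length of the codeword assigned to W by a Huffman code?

4

Huffman merges, smallest pair first:
merge W(4) and S(7): 11
merge Q(8) and R(10): 18
merge 11 and 18: 29
merge P(20) and T(22): 42
merge Z(25) and X(27): 52
merge 29 and 42: 71
merge 52 and 71: 123
W sits 4 levels below the root, so its codeword is 4 bits.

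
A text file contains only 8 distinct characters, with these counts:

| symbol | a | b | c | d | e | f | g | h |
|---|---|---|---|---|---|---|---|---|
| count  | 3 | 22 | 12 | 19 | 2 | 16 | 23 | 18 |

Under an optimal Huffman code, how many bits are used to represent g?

Build the tree from the bottom:
merge e(2) and a(3): 5
merge 5 and c(12): 17
merge f(16) and 17: 33
merge h(18) and d(19): 37
merge b(22) and g(23): 45
merge 33 and 37: 70
merge 45 and 70: 115
g's leaf is at depth 2, giving a 2-bit codeword.

2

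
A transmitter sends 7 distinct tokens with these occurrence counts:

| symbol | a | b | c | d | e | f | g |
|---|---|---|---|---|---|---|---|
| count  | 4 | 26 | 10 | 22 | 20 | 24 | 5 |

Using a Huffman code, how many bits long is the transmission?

Merge the two smallest weights repeatedly:
combine a(4), g(5) → 9
combine 9, c(10) → 19
combine 19, e(20) → 39
combine d(22), f(24) → 46
combine b(26), 39 → 65
combine 46, 65 → 111
The encoded length is the sum of every internal node's weight: 9 + 19 + 39 + 46 + 65 + 111 = 289 bits.

289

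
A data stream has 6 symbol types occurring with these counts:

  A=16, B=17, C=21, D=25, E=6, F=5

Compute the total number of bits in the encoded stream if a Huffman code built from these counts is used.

Greedily combine the two least-frequent nodes:
combine F(5), E(6) → 11
combine 11, A(16) → 27
combine B(17), C(21) → 38
combine D(25), 27 → 52
combine 38, 52 → 90
Each symbol's bit-cost is frequency × depth; summing gives 218 bits (equivalently 11 + 27 + 38 + 52 + 90).

218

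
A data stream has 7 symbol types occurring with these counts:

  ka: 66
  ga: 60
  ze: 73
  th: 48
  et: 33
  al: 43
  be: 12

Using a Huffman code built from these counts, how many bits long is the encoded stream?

Greedily combine the two least-frequent nodes:
combine be(12), et(33) → 45
combine al(43), 45 → 88
combine th(48), ga(60) → 108
combine ka(66), ze(73) → 139
combine 88, 108 → 196
combine 139, 196 → 335
Total encoded bits = sum of merged weights = 45 + 88 + 108 + 139 + 196 + 335 = 911.

911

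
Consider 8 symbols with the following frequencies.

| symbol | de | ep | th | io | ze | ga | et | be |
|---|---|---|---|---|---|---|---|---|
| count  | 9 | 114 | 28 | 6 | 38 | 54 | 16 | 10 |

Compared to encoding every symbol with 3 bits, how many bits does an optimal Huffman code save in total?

Fixed-length: 3 bits × 275 symbols = 825 bits.
Huffman merges:
io(6) + de(9) → 15
be(10) + 15 → 25
et(16) + 25 → 41
th(28) + ze(38) → 66
41 + ga(54) → 95
66 + 95 → 161
ep(114) + 161 → 275
Huffman total = 15 + 25 + 41 + 66 + 95 + 161 + 275 = 678 bits.
Saving = 825 − 678 = 147 bits.

147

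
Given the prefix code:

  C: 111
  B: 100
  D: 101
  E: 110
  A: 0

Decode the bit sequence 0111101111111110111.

Read left to right; each codeword is recognised as soon as it completes (prefix code):
  0→A | 111→C | 101→D | 111→C | 111→C | 110→E | 111→C
Decoded message: ACDCCEC

ACDCCEC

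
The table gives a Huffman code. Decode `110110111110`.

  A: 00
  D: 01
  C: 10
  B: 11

Read left to right; each codeword is recognised as soon as it completes (prefix code):
  11→B | 01→D | 10→C | 11→B | 11→B | 10→C
Decoded message: BDCBBC

BDCBBC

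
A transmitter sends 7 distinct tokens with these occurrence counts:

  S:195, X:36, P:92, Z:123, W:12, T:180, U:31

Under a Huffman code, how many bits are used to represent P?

3

Build the tree from the bottom:
W(12) + U(31) → 43
X(36) + 43 → 79
79 + P(92) → 171
Z(123) + 171 → 294
T(180) + S(195) → 375
294 + 375 → 669
P sits 3 levels below the root, so its codeword is 3 bits.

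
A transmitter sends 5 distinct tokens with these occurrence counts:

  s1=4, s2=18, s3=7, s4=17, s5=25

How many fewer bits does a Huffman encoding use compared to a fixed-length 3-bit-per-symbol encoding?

60

Fixed-length: 3 bits × 71 symbols = 213 bits.
Huffman merges:
merge s1(4) and s3(7): 11
merge 11 and s4(17): 28
merge s2(18) and s5(25): 43
merge 28 and 43: 71
Huffman total = 11 + 28 + 43 + 71 = 153 bits.
Saving = 213 − 153 = 60 bits.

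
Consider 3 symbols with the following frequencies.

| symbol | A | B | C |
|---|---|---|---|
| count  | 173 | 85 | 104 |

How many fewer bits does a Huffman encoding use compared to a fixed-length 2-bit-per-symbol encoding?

173

Fixed-length: 2 bits × 362 symbols = 724 bits.
Huffman merges:
merge B(85) and C(104): 189
merge A(173) and 189: 362
Huffman total = 189 + 362 = 551 bits.
Saving = 724 − 551 = 173 bits.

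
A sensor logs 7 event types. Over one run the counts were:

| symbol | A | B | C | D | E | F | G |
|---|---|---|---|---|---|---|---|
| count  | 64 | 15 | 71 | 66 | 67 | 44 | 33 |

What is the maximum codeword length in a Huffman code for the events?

Merge the two lowest-weight nodes at each step:
merge B(15) and G(33): 48
merge F(44) and 48: 92
merge A(64) and D(66): 130
merge E(67) and C(71): 138
merge 92 and 130: 222
merge 138 and 222: 360
Maximum depth reached is 4.

4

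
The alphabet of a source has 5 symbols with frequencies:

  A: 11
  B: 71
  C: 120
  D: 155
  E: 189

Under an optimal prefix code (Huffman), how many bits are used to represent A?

Huffman merges, smallest pair first:
combine A(11), B(71) → 82
combine 82, C(120) → 202
combine D(155), E(189) → 344
combine 202, 344 → 546
A's leaf is at depth 3, giving a 3-bit codeword.

3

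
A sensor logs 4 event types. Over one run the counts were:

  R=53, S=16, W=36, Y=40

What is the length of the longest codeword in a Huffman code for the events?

Merge the two lowest-weight nodes at each step:
S(16) + W(36) → 52
Y(40) + 52 → 92
R(53) + 92 → 145
The first pair merged (S, W) ends up deepest, at depth 3.

3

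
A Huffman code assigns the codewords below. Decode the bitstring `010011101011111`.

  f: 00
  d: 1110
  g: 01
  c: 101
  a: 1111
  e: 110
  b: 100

gfdca

Read left to right; each codeword is recognised as soon as it completes (prefix code):
  01→g | 00→f | 1110→d | 101→c | 1111→a
Decoded message: gfdca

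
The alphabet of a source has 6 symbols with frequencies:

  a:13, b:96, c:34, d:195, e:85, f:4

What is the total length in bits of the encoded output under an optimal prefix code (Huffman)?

863

Merge the two smallest weights repeatedly:
merge f(4) and a(13): 17
merge 17 and c(34): 51
merge 51 and e(85): 136
merge b(96) and 136: 232
merge d(195) and 232: 427
Each symbol's bit-cost is frequency × depth; summing gives 863 bits (equivalently 17 + 51 + 136 + 232 + 427).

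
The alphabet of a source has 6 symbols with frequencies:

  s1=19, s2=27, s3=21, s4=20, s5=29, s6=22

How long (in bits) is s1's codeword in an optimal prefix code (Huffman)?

Huffman merges, smallest pair first:
combine s1(19), s4(20) → 39
combine s3(21), s6(22) → 43
combine s2(27), s5(29) → 56
combine 39, 43 → 82
combine 56, 82 → 138
s1 sits 3 levels below the root, so its codeword is 3 bits.

3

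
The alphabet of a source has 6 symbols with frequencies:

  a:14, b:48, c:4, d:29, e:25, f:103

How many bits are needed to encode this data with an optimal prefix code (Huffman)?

Greedily combine the two least-frequent nodes:
c(4) + a(14) → 18
18 + e(25) → 43
d(29) + 43 → 72
b(48) + 72 → 120
f(103) + 120 → 223
Each symbol's bit-cost is frequency × depth; summing gives 476 bits (equivalently 18 + 43 + 72 + 120 + 223).

476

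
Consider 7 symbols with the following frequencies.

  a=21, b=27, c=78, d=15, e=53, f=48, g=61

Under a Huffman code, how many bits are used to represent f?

3

Huffman merges, smallest pair first:
d(15) + a(21) → 36
b(27) + 36 → 63
f(48) + e(53) → 101
g(61) + 63 → 124
c(78) + 101 → 179
124 + 179 → 303
f's leaf is at depth 3, giving a 3-bit codeword.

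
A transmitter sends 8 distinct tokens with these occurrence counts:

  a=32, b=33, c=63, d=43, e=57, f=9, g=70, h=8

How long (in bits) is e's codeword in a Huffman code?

3

Build the tree from the bottom:
merge h(8) and f(9): 17
merge 17 and a(32): 49
merge b(33) and d(43): 76
merge 49 and e(57): 106
merge c(63) and g(70): 133
merge 76 and 106: 182
merge 133 and 182: 315
e sits 3 levels below the root, so its codeword is 3 bits.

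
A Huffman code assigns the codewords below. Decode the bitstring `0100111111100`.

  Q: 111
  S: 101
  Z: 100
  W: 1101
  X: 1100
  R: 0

Read left to right; each codeword is recognised as soon as it completes (prefix code):
  0→R | 100→Z | 111→Q | 111→Q | 100→Z
Decoded message: RZQQZ

RZQQZ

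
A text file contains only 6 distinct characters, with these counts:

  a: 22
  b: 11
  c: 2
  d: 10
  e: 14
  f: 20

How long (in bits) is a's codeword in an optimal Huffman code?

2

Repeatedly merge the two smallest:
combine c(2), d(10) → 12
combine b(11), 12 → 23
combine e(14), f(20) → 34
combine a(22), 23 → 45
combine 34, 45 → 79
a's leaf is at depth 2, giving a 2-bit codeword.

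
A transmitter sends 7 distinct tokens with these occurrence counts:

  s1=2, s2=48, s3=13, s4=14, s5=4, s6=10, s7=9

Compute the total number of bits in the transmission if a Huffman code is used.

225

Build the Huffman tree bottom-up:
combine s1(2), s5(4) → 6
combine 6, s7(9) → 15
combine s6(10), s3(13) → 23
combine s4(14), 15 → 29
combine 23, 29 → 52
combine s2(48), 52 → 100
Total encoded bits = sum of merged weights = 6 + 15 + 23 + 29 + 52 + 100 = 225.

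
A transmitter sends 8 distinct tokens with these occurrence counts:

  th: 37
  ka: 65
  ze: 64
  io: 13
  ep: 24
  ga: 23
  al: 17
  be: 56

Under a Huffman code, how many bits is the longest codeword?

Merge the two lowest-weight nodes at each step:
io(13) + al(17) → 30
ga(23) + ep(24) → 47
30 + th(37) → 67
47 + be(56) → 103
ze(64) + ka(65) → 129
67 + 103 → 170
129 + 170 → 299
The first pair merged (io, al) ends up deepest, at depth 4.

4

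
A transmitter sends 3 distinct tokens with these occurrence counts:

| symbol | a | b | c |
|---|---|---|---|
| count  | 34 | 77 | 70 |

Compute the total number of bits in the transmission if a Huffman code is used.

Build the Huffman tree bottom-up:
merge a(34) and c(70): 104
merge b(77) and 104: 181
Each symbol's bit-cost is frequency × depth; summing gives 285 bits (equivalently 104 + 181).

285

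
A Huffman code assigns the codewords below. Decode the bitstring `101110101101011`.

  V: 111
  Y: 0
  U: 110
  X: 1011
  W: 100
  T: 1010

XTUX

Read left to right; each codeword is recognised as soon as it completes (prefix code):
  1011→X | 1010→T | 110→U | 1011→X
Decoded message: XTUX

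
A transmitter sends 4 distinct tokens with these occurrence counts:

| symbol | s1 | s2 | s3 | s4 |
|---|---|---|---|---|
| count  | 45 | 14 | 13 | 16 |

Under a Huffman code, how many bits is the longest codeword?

Merge the two lowest-weight nodes at each step:
s3(13) + s2(14) → 27
s4(16) + 27 → 43
43 + s1(45) → 88
Maximum depth reached is 3.

3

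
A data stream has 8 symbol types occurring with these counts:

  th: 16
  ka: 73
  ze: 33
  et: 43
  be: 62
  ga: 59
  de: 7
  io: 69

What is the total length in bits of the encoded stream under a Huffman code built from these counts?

1023

Merge the two smallest weights repeatedly:
merge de(7) and th(16): 23
merge 23 and ze(33): 56
merge et(43) and 56: 99
merge ga(59) and be(62): 121
merge io(69) and ka(73): 142
merge 99 and 121: 220
merge 142 and 220: 362
The encoded length is the sum of every internal node's weight: 23 + 56 + 99 + 121 + 142 + 220 + 362 = 1023 bits.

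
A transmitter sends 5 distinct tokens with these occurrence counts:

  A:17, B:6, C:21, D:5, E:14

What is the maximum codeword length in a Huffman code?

3

Merge the two lowest-weight nodes at each step:
D(5) + B(6) → 11
11 + E(14) → 25
A(17) + C(21) → 38
25 + 38 → 63
Maximum depth reached is 3.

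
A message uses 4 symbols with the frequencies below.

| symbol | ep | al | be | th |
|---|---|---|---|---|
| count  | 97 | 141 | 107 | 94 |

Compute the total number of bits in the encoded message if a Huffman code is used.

Build the Huffman tree bottom-up:
th(94) + ep(97) → 191
be(107) + al(141) → 248
191 + 248 → 439
Total encoded bits = sum of merged weights = 191 + 248 + 439 = 878.

878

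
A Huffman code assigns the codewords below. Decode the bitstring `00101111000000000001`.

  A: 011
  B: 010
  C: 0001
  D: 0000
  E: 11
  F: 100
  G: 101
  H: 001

Read left to right; each codeword is recognised as soon as it completes (prefix code):
  001→H | 011→A | 11→E | 0000→D | 0000→D | 0001→C
Decoded message: HAEDDC

HAEDDC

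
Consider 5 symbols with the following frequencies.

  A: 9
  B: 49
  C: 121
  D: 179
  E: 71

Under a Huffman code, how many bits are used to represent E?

Huffman merges, smallest pair first:
A(9) + B(49) → 58
58 + E(71) → 129
C(121) + 129 → 250
D(179) + 250 → 429
The subtree containing E is merged 3 times, so code length = 3.

3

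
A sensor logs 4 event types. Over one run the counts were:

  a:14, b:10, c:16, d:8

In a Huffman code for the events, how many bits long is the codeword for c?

Repeatedly merge the two smallest:
combine d(8), b(10) → 18
combine a(14), c(16) → 30
combine 18, 30 → 48
The subtree containing c is merged 2 times, so code length = 2.

2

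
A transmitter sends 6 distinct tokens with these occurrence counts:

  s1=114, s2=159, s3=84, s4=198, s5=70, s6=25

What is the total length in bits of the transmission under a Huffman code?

Merge the two smallest weights repeatedly:
merge s6(25) and s5(70): 95
merge s3(84) and 95: 179
merge s1(114) and s2(159): 273
merge 179 and s4(198): 377
merge 273 and 377: 650
Total encoded bits = sum of merged weights = 95 + 179 + 273 + 377 + 650 = 1574.

1574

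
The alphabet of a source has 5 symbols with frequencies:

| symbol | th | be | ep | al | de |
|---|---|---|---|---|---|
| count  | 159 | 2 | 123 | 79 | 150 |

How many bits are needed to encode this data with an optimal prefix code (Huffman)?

1107

Greedily combine the two least-frequent nodes:
combine be(2), al(79) → 81
combine 81, ep(123) → 204
combine de(150), th(159) → 309
combine 204, 309 → 513
Each symbol's bit-cost is frequency × depth; summing gives 1107 bits (equivalently 81 + 204 + 309 + 513).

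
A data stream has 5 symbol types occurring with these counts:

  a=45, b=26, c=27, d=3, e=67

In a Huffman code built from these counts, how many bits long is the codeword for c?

3

Repeatedly merge the two smallest:
merge d(3) and b(26): 29
merge c(27) and 29: 56
merge a(45) and 56: 101
merge e(67) and 101: 168
c sits 3 levels below the root, so its codeword is 3 bits.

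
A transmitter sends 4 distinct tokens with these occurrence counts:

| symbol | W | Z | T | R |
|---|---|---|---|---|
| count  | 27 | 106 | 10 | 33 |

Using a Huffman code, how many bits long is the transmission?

Merge the two smallest weights repeatedly:
merge T(10) and W(27): 37
merge R(33) and 37: 70
merge 70 and Z(106): 176
Total encoded bits = sum of merged weights = 37 + 70 + 176 = 283.

283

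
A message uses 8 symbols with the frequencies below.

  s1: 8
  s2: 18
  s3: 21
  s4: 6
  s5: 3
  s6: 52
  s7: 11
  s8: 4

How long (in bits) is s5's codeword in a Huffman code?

Repeatedly merge the two smallest:
combine s5(3), s8(4) → 7
combine s4(6), 7 → 13
combine s1(8), s7(11) → 19
combine 13, s2(18) → 31
combine 19, s3(21) → 40
combine 31, 40 → 71
combine s6(52), 71 → 123
The subtree containing s5 is merged 5 times, so code length = 5.

5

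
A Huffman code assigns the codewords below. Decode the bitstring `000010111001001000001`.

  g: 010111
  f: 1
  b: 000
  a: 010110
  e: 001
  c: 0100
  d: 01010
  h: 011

Read left to right; each codeword is recognised as soon as it completes (prefix code):
  000→b | 010111→g | 001→e | 001→e | 000→b | 001→e
Decoded message: bgeebe

bgeebe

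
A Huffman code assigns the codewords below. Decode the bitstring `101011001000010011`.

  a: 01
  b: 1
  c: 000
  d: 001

baabdcadb

Read left to right; each codeword is recognised as soon as it completes (prefix code):
  1→b | 01→a | 01→a | 1→b | 001→d | 000→c | 01→a | 001→d | 1→b
Decoded message: baabdcadb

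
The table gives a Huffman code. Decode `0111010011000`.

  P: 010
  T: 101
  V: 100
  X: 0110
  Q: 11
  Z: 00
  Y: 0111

Read left to right; each codeword is recognised as soon as it completes (prefix code):
  0111→Y | 010→P | 0110→X | 00→Z
Decoded message: YPXZ

YPXZ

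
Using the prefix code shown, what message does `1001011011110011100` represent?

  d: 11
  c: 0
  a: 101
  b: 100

Read left to right; each codeword is recognised as soon as it completes (prefix code):
  100→b | 101→a | 101→a | 11→d | 100→b | 11→d | 100→b
Decoded message: baadbdb

baadbdb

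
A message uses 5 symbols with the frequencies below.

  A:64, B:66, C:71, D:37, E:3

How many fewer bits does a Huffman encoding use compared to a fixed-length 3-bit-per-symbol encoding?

Fixed-length: 3 bits × 241 symbols = 723 bits.
Huffman merges:
E(3) + D(37) → 40
40 + A(64) → 104
B(66) + C(71) → 137
104 + 137 → 241
Huffman total = 40 + 104 + 137 + 241 = 522 bits.
Saving = 723 − 522 = 201 bits.

201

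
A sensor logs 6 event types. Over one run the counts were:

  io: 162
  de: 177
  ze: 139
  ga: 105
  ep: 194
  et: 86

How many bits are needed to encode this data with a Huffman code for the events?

2218

Greedily combine the two least-frequent nodes:
merge et(86) and ga(105): 191
merge ze(139) and io(162): 301
merge de(177) and 191: 368
merge ep(194) and 301: 495
merge 368 and 495: 863
The encoded length is the sum of every internal node's weight: 191 + 301 + 368 + 495 + 863 = 2218 bits.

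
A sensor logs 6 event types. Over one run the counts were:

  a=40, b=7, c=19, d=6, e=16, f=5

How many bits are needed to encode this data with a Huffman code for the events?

Greedily combine the two least-frequent nodes:
f(5) + d(6) → 11
b(7) + 11 → 18
e(16) + 18 → 34
c(19) + 34 → 53
a(40) + 53 → 93
Each symbol's bit-cost is frequency × depth; summing gives 209 bits (equivalently 11 + 18 + 34 + 53 + 93).

209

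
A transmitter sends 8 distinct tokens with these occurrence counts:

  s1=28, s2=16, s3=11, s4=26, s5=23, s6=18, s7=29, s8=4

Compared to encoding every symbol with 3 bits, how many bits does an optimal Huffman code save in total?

14

Fixed-length: 3 bits × 155 symbols = 465 bits.
Huffman merges:
merge s8(4) and s3(11): 15
merge 15 and s2(16): 31
merge s6(18) and s5(23): 41
merge s4(26) and s1(28): 54
merge s7(29) and 31: 60
merge 41 and 54: 95
merge 60 and 95: 155
Huffman total = 15 + 31 + 41 + 54 + 60 + 95 + 155 = 451 bits.
Saving = 465 − 451 = 14 bits.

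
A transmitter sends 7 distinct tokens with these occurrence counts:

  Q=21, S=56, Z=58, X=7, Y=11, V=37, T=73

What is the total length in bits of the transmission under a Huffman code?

659

Merge the two smallest weights repeatedly:
combine X(7), Y(11) → 18
combine 18, Q(21) → 39
combine V(37), 39 → 76
combine S(56), Z(58) → 114
combine T(73), 76 → 149
combine 114, 149 → 263
The encoded length is the sum of every internal node's weight: 18 + 39 + 76 + 114 + 149 + 263 = 659 bits.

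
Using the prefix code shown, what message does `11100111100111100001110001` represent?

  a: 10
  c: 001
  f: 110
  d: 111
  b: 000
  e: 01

Read left to right; each codeword is recognised as soon as it completes (prefix code):
  111→d | 001→c | 111→d | 001→c | 111→d | 000→b | 01→e | 110→f | 001→c
Decoded message: dcdcdbefc

dcdcdbefc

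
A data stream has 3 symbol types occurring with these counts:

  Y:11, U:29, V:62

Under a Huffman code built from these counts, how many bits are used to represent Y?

Repeatedly merge the two smallest:
Y(11) + U(29) → 40
40 + V(62) → 102
Y sits 2 levels below the root, so its codeword is 2 bits.

2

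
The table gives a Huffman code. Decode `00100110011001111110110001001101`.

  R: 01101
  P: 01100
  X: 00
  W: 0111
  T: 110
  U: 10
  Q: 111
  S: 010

Read left to right; each codeword is recognised as soon as it completes (prefix code):
  00→X | 10→U | 01100→P | 110→T | 0111→W | 111→Q | 01100→P | 010→S | 01101→R
Decoded message: XUPTWQPSR

XUPTWQPSR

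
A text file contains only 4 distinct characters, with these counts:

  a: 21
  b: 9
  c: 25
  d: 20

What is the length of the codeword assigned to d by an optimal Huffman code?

Build the tree from the bottom:
combine b(9), d(20) → 29
combine a(21), c(25) → 46
combine 29, 46 → 75
The subtree containing d is merged 2 times, so code length = 2.

2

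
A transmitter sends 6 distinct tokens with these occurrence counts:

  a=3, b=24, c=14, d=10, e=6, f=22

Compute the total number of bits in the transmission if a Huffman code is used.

Build the Huffman tree bottom-up:
combine a(3), e(6) → 9
combine 9, d(10) → 19
combine c(14), 19 → 33
combine f(22), b(24) → 46
combine 33, 46 → 79
The encoded length is the sum of every internal node's weight: 9 + 19 + 33 + 46 + 79 = 186 bits.

186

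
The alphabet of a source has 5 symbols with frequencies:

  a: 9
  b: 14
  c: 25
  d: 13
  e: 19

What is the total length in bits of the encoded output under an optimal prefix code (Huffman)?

182

Build the Huffman tree bottom-up:
combine a(9), d(13) → 22
combine b(14), e(19) → 33
combine 22, c(25) → 47
combine 33, 47 → 80
Each symbol's bit-cost is frequency × depth; summing gives 182 bits (equivalently 22 + 33 + 47 + 80).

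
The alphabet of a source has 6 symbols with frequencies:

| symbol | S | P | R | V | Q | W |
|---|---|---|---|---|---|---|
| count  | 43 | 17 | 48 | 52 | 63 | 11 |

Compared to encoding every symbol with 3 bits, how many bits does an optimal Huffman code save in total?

135

Fixed-length: 3 bits × 234 symbols = 702 bits.
Huffman merges:
W(11) + P(17) → 28
28 + S(43) → 71
R(48) + V(52) → 100
Q(63) + 71 → 134
100 + 134 → 234
Huffman total = 28 + 71 + 100 + 134 + 234 = 567 bits.
Saving = 702 − 567 = 135 bits.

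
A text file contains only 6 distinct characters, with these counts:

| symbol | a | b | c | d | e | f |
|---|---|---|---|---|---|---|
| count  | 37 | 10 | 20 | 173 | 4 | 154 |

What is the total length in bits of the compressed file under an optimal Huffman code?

Greedily combine the two least-frequent nodes:
combine e(4), b(10) → 14
combine 14, c(20) → 34
combine 34, a(37) → 71
combine 71, f(154) → 225
combine d(173), 225 → 398
The encoded length is the sum of every internal node's weight: 14 + 34 + 71 + 225 + 398 = 742 bits.

742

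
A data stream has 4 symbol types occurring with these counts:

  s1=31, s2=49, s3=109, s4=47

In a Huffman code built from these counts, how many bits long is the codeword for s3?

1

Build the tree from the bottom:
combine s1(31), s4(47) → 78
combine s2(49), 78 → 127
combine s3(109), 127 → 236
s3 is merged only at the final step, so code length = 1.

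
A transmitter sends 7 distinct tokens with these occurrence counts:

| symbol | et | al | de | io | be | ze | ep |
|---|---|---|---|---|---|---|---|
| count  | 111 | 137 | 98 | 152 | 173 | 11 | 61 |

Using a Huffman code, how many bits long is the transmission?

1976

Merge the two smallest weights repeatedly:
ze(11) + ep(61) → 72
72 + de(98) → 170
et(111) + al(137) → 248
io(152) + 170 → 322
be(173) + 248 → 421
322 + 421 → 743
Total encoded bits = sum of merged weights = 72 + 170 + 248 + 322 + 421 + 743 = 1976.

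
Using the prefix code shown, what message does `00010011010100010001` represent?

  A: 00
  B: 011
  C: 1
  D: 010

Read left to right; each codeword is recognised as soon as it completes (prefix code):
  00→A | 010→D | 011→B | 010→D | 1→C | 00→A | 010→D | 00→A | 1→C
Decoded message: ADBDCADAC

ADBDCADAC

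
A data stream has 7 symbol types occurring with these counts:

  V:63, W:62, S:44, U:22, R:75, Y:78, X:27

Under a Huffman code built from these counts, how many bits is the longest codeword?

4

Merge the two lowest-weight nodes at each step:
combine U(22), X(27) → 49
combine S(44), 49 → 93
combine W(62), V(63) → 125
combine R(75), Y(78) → 153
combine 93, 125 → 218
combine 153, 218 → 371
The rarest symbols sit at the bottom; the longest codeword is 4 bits.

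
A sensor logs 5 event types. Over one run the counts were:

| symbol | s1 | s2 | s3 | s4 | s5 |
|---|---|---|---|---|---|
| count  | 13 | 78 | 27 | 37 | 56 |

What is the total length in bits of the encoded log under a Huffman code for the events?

Greedily combine the two least-frequent nodes:
merge s1(13) and s3(27): 40
merge s4(37) and 40: 77
merge s5(56) and 77: 133
merge s2(78) and 133: 211
The encoded length is the sum of every internal node's weight: 40 + 77 + 133 + 211 = 461 bits.

461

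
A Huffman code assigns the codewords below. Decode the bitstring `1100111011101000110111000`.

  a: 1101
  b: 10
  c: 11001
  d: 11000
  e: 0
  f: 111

Read left to right; each codeword is recognised as soon as it completes (prefix code):
  11001→c | 1101→a | 1101→a | 0→e | 0→e | 0→e | 1101→a | 11000→d
Decoded message: caaeeead

caaeeead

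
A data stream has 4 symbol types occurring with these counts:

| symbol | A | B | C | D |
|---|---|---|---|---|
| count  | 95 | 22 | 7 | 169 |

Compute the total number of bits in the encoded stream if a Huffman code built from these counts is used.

Build the Huffman tree bottom-up:
combine C(7), B(22) → 29
combine 29, A(95) → 124
combine 124, D(169) → 293
Each symbol's bit-cost is frequency × depth; summing gives 446 bits (equivalently 29 + 124 + 293).

446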